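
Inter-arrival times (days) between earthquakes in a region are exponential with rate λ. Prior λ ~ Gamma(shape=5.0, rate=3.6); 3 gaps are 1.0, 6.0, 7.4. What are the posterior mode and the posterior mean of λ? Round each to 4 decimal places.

λ_MAP = 0.3889, E[λ|data] = 0.4444

Σ times = 14.4. Posterior: Gamma(shape = 5.0+3 = 8.0, rate = 3.6+14.4 = 18.0).
Mode = (α−1)/β = 7.0/18.0 = 0.3889.
Mean = α/β = 8.0/18.0 = 0.4444.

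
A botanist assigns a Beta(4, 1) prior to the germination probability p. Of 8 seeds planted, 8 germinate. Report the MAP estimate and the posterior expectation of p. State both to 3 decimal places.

Posterior: Beta(4+8, 1+0) = Beta(12, 1).
Since β = 1 ≤ 1 and α > 1, the Beta density is monotone increasing on [0,1]; the mode is at 1.
Mean = 12/(12+1) = 0.923.
The mean is pulled below the mode by the posterior's left skew.

MAP = 1.000; posterior mean = 0.923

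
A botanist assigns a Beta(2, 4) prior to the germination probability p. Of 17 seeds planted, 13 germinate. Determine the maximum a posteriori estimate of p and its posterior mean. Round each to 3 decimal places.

Posterior: Beta(2+13, 4+4) = Beta(15, 8).
Mode = (15−1)/(15+8−2) = 14/21 = 0.667.
Mean = 15/(15+8) = 15/23 = 0.652.

MAP = 0.667; posterior mean = 0.652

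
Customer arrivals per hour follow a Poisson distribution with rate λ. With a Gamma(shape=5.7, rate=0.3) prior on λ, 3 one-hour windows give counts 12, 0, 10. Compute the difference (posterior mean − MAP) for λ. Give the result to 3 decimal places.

Σ counts = 22. Posterior: Gamma(shape = 5.7+22 = 27.7, rate = 0.3+3 = 3.3).
Mode = (α−1)/β = 26.7/3.3 = 8.091.
Mean = α/β = 27.7/3.3 = 8.394.
Difference = 8.394 − 8.091 = 0.303.

0.303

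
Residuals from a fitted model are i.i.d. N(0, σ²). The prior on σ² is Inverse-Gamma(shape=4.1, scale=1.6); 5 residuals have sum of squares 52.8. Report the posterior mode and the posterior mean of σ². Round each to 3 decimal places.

MAP: 3.684. Posterior mean: 5.000.

Posterior: Inverse-Gamma(shape = 4.1+5/2 = 6.6, scale = 1.6+52.8/2 = 28.0).
Mode = β/(α+1) = 28.0/7.6 = 3.684.
Mean = β/(α−1) = 28.0/5.6 = 5.000.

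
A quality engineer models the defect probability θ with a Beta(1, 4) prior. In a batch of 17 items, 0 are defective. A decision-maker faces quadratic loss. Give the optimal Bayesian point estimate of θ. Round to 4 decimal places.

Posterior: Beta(1+0, 4+17) = Beta(1, 21).
Since α = 1 ≤ 1 and β > 1, the Beta density is monotone decreasing on [0,1]; the mode is at 0.
Mean = 1/(1+21) = 0.0455.
Quadratic loss ⇒ the optimal estimator is the posterior mean.

0.0455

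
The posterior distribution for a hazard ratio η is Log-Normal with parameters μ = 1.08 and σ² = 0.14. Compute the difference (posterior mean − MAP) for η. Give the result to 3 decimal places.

Mode = exp(μ − σ²) = exp(0.94) = 2.560.
Mean = exp(μ + σ²/2) = exp(1.150) = 3.158.
Difference = 3.158 − 2.560 = 0.598.
Right-skewed posterior ⇒ mode < mean.

0.598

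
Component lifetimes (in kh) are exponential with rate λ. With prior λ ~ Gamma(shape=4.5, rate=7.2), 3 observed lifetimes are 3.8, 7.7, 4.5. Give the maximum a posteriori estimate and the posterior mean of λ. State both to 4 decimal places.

Σ times = 16.0. Posterior: Gamma(shape = 4.5+3 = 7.5, rate = 7.2+16.0 = 23.2).
Mode = (α−1)/β = 6.5/23.2 = 0.2802.
Mean = α/β = 7.5/23.2 = 0.3233.

λ_MAP = 0.2802, E[λ|data] = 0.3233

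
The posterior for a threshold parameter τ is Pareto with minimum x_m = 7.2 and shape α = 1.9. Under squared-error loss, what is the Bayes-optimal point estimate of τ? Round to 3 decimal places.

15.200

The Pareto density is strictly decreasing on [x_m, ∞), so the mode is x_m = 7.200.
Mean = α·x_m/(α−1) = 1.9·7.2/0.9 = 15.200.
Squared-error loss ⇒ the optimal estimator is the posterior mean.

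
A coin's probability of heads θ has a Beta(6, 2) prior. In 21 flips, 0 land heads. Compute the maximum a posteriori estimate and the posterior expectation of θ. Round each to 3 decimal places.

MAP = 0.185; posterior mean = 0.207

Posterior: Beta(6+0, 2+21) = Beta(6, 23).
Mode = (6−1)/(6+23−2) = 5/27 = 0.185.
Mean = 6/(6+23) = 6/29 = 0.207.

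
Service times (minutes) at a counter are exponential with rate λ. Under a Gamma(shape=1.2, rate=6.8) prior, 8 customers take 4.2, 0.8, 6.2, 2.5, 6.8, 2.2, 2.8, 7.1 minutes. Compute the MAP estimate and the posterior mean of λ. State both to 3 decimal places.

Σ times = 32.6. Posterior: Gamma(shape = 1.2+8 = 9.2, rate = 6.8+32.6 = 39.4).
Mode = (α−1)/β = 8.2/39.4 = 0.208.
Mean = α/β = 9.2/39.4 = 0.234.

MAP = 0.208; posterior mean = 0.234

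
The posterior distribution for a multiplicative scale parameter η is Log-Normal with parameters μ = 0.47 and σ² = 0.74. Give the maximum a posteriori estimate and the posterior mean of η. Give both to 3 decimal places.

η_MAP = 0.763, E[η|data] = 2.316

Mode = exp(μ − σ²) = exp(-0.27) = 0.763.
Mean = exp(μ + σ²/2) = exp(0.840) = 2.316.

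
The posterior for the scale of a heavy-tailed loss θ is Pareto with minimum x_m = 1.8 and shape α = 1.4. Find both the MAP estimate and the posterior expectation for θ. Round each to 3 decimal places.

The Pareto density is strictly decreasing on [x_m, ∞), so the mode is x_m = 1.800.
Mean = α·x_m/(α−1) = 1.4·1.8/0.4 = 6.300.

MAP: 1.800. Posterior mean: 6.300.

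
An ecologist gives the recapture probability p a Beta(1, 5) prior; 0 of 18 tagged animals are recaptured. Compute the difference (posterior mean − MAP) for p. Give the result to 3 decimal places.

0.042

Posterior: Beta(1+0, 5+18) = Beta(1, 23).
Since α = 1 ≤ 1 and β > 1, the Beta density is monotone decreasing on [0,1]; the mode is at 0.
Mean = 1/(1+23) = 0.042.
Difference = 0.042 − 0.000 = 0.042.
The mean is pulled above the mode by the posterior's right skew.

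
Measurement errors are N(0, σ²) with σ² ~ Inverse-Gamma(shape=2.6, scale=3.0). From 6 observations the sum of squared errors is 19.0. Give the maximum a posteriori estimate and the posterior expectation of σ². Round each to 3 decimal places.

Posterior: Inverse-Gamma(shape = 2.6+6/2 = 5.6, scale = 3.0+19.0/2 = 12.5).
Mode = β/(α+1) = 12.5/6.6 = 1.894.
Mean = β/(α−1) = 12.5/4.6 = 2.717.
Mean > mode: the posterior has a right tail.

σ²_MAP = 1.894, E[σ²|data] = 2.717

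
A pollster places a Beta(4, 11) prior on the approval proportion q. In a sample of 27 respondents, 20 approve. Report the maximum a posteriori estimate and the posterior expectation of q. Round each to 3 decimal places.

MAP = 0.575; posterior mean = 0.571

Posterior: Beta(4+20, 11+7) = Beta(24, 18).
Mode = (24−1)/(24+18−2) = 23/40 = 0.575.
Mean = 24/(24+18) = 24/42 = 0.571.
Left-skewed posterior ⇒ mean < mode.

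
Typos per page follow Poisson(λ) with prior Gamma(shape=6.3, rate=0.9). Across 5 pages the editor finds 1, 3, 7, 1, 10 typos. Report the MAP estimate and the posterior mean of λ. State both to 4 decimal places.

Σ counts = 22. Posterior: Gamma(shape = 6.3+22 = 28.3, rate = 0.9+5 = 5.9).
Mode = (α−1)/β = 27.3/5.9 = 4.6271.
Mean = α/β = 28.3/5.9 = 4.7966.

MAP = 4.6271, posterior mean = 4.7966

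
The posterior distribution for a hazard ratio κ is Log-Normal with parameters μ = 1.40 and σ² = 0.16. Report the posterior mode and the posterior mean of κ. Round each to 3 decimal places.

MAP = 3.456; posterior mean = 4.393

Mode = exp(μ − σ²) = exp(1.24) = 3.456.
Mean = exp(μ + σ²/2) = exp(1.480) = 4.393.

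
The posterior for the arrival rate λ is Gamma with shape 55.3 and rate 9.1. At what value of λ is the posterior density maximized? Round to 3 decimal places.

Mode = (α−1)/β = 54.3/9.1 = 5.967.
Mean = α/β = 55.3/9.1 = 6.077.
This is the posterior mode — the MAP estimate.

5.967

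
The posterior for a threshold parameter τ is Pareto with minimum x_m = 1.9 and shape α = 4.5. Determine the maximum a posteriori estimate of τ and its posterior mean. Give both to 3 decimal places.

The Pareto density is strictly decreasing on [x_m, ∞), so the mode is x_m = 1.900.
Mean = α·x_m/(α−1) = 4.5·1.9/3.5 = 2.443.
Right-skewed posterior ⇒ mode < mean.

MAP = 1.900, posterior mean = 2.443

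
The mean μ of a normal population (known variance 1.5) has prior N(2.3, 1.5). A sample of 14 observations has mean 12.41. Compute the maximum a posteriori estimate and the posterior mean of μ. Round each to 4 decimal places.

Posterior for μ is Normal. Precision-weighted mean: (1/1.5·2.3 + 14/1.5·12.41) / (1/1.5 + 14/1.5) = 11.7360.
A Normal posterior is symmetric, so mode = mean.

MAP = 11.7360; posterior mean = 11.7360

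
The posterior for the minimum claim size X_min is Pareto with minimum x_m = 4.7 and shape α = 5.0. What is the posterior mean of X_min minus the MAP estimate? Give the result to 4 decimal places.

1.1750

The Pareto density is strictly decreasing on [x_m, ∞), so the mode is x_m = 4.7000.
Mean = α·x_m/(α−1) = 5.0·4.7/4.0 = 5.8750.
Difference = 5.8750 − 4.7000 = 1.1750.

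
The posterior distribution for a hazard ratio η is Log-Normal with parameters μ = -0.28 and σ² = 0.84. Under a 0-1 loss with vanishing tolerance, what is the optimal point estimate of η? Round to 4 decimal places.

Mode = exp(μ − σ²) = exp(-1.12) = 0.3263.
Mean = exp(μ + σ²/2) = exp(0.140) = 1.1503.
This is the posterior mode — the MAP estimate.

0.3263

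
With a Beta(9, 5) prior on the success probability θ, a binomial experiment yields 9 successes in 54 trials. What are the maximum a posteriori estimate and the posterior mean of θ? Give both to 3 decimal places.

MAP: 0.258. Posterior mean: 0.265.

Posterior: Beta(9+9, 5+45) = Beta(18, 50).
Mode = (18−1)/(18+50−2) = 17/66 = 0.258.
Mean = 18/(18+50) = 18/68 = 0.265.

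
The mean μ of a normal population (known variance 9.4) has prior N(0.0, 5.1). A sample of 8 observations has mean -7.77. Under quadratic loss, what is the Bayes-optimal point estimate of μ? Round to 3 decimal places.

-6.315

Posterior for μ is Normal. Precision-weighted mean: (1/5.1·0.0 + 8/9.4·-7.77) / (1/5.1 + 8/9.4) = -6.315.
A Normal posterior is symmetric, so mode = mean.
Quadratic loss ⇒ the optimal estimator is the posterior mean.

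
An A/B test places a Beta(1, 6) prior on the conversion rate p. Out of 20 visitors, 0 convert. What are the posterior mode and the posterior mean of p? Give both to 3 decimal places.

Posterior: Beta(1+0, 6+20) = Beta(1, 26).
Since α = 1 ≤ 1 and β > 1, the Beta density is monotone decreasing on [0,1]; the mode is at 0.
Mean = 1/(1+26) = 0.037.

MAP = 0.000; posterior mean = 0.037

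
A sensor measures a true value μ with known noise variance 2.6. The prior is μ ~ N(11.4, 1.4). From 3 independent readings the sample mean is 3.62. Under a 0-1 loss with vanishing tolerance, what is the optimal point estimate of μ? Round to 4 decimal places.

6.5947

Posterior for μ is Normal. Precision-weighted mean: (1/1.4·11.4 + 3/2.6·3.62) / (1/1.4 + 3/2.6) = 6.5947.
A Normal posterior is symmetric, so mode = mean.
This is the posterior mode — the MAP estimate.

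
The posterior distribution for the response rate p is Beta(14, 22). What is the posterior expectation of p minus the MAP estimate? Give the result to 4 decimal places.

0.0065

Mode = (14−1)/(14+22−2) = 13/34 = 0.3824.
Mean = 14/(14+22) = 14/36 = 0.3889.
Difference = 0.3889 − 0.3824 = 0.0065.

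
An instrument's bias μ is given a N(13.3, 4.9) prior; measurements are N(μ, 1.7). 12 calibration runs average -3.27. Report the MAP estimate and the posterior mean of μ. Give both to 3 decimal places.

MAP = -2.804, posterior mean = -2.804

Posterior for μ is Normal. Precision-weighted mean: (1/4.9·13.3 + 12/1.7·-3.27) / (1/4.9 + 12/1.7) = -2.804.
A Normal posterior is symmetric, so mode = mean.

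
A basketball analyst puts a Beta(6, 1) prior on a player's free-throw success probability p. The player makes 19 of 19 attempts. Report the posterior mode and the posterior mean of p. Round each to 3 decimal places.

MAP: 1.000. Posterior mean: 0.962.

Posterior: Beta(6+19, 1+0) = Beta(25, 1).
Since β = 1 ≤ 1 and α > 1, the Beta density is monotone increasing on [0,1]; the mode is at 1.
Mean = 25/(25+1) = 0.962.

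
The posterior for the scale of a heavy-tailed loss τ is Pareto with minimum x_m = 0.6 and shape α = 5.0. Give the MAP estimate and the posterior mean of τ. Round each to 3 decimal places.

The Pareto density is strictly decreasing on [x_m, ∞), so the mode is x_m = 0.600.
Mean = α·x_m/(α−1) = 5.0·0.6/4.0 = 0.750.

MAP = 0.600; posterior mean = 0.750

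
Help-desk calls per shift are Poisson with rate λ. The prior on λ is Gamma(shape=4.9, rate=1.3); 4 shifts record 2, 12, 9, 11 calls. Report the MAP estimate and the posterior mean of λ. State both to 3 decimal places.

Σ counts = 34. Posterior: Gamma(shape = 4.9+34 = 38.9, rate = 1.3+4 = 5.3).
Mode = (α−1)/β = 37.9/5.3 = 7.151.
Mean = α/β = 38.9/5.3 = 7.340.

MAP = 7.151, posterior mean = 7.340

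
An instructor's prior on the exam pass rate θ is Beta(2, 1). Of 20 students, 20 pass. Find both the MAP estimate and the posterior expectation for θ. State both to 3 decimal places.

MAP estimate = 1.000, posterior expectation = 0.957

Posterior: Beta(2+20, 1+0) = Beta(22, 1).
Since β = 1 ≤ 1 and α > 1, the Beta density is monotone increasing on [0,1]; the mode is at 1.
Mean = 22/(22+1) = 0.957.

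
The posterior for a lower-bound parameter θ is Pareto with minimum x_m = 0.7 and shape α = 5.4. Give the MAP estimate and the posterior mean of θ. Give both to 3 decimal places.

MAP = 0.700; posterior mean = 0.859

The Pareto density is strictly decreasing on [x_m, ∞), so the mode is x_m = 0.700.
Mean = α·x_m/(α−1) = 5.4·0.7/4.4 = 0.859.
The mean is pulled above the mode by the posterior's right skew.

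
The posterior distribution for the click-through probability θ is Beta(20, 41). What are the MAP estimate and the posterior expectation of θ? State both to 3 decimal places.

Mode = (20−1)/(20+41−2) = 19/59 = 0.322.
Mean = 20/(20+41) = 20/61 = 0.328.

MAP estimate = 0.322, posterior expectation = 0.328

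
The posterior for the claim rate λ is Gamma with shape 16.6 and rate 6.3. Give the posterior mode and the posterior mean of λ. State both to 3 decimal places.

Mode = (α−1)/β = 15.6/6.3 = 2.476.
Mean = α/β = 16.6/6.3 = 2.635.

λ_MAP = 2.476, E[λ|data] = 2.635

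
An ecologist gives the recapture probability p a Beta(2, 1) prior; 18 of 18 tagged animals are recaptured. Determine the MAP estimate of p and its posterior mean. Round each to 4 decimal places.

MAP estimate = 1.0000, posterior mean = 0.9524

Posterior: Beta(2+18, 1+0) = Beta(20, 1).
Since β = 1 ≤ 1 and α > 1, the Beta density is monotone increasing on [0,1]; the mode is at 1.
Mean = 20/(20+1) = 0.9524.
The posterior is left-skewed, so the mode exceeds the mean.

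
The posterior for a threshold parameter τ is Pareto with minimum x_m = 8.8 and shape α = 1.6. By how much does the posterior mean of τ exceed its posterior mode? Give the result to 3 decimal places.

14.667

The Pareto density is strictly decreasing on [x_m, ∞), so the mode is x_m = 8.800.
Mean = α·x_m/(α−1) = 1.6·8.8/0.6 = 23.467.
Difference = 23.467 − 8.800 = 14.667.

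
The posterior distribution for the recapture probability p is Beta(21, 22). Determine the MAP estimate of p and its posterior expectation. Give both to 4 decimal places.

Mode = (21−1)/(21+22−2) = 20/41 = 0.4878.
Mean = 21/(21+22) = 21/43 = 0.4884.
The mean is pulled above the mode by the posterior's right skew.

MAP estimate = 0.4878, posterior expectation = 0.4884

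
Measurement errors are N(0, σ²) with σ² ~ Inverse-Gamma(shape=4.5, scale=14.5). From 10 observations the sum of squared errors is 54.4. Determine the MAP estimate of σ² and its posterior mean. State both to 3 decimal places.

MAP = 3.971; posterior mean = 4.906

Posterior: Inverse-Gamma(shape = 4.5+10/2 = 9.5, scale = 14.5+54.4/2 = 41.7).
Mode = β/(α+1) = 41.7/10.5 = 3.971.
Mean = β/(α−1) = 41.7/8.5 = 4.906.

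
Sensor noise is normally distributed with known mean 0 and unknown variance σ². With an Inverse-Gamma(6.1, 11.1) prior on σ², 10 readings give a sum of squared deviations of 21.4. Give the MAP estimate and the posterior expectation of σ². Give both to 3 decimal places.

Posterior: Inverse-Gamma(shape = 6.1+10/2 = 11.1, scale = 11.1+21.4/2 = 21.8).
Mode = β/(α+1) = 21.8/12.1 = 1.802.
Mean = β/(α−1) = 21.8/10.1 = 2.158.

MAP = 1.802, posterior mean = 2.158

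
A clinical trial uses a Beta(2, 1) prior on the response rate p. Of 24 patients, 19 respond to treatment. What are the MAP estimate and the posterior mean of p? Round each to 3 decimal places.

Posterior: Beta(2+19, 1+5) = Beta(21, 6).
Mode = (21−1)/(21+6−2) = 20/25 = 0.800.
Mean = 21/(21+6) = 21/27 = 0.778.
The posterior is left-skewed, so the mode exceeds the mean.

MAP estimate = 0.800, posterior mean = 0.778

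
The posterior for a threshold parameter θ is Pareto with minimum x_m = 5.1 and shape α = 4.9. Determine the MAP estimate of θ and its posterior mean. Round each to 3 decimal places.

MAP: 5.100. Posterior mean: 6.408.

The Pareto density is strictly decreasing on [x_m, ∞), so the mode is x_m = 5.100.
Mean = α·x_m/(α−1) = 4.9·5.1/3.9 = 6.408.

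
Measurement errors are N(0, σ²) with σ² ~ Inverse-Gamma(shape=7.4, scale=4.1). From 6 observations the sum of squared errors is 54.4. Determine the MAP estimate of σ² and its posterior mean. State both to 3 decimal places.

σ²_MAP = 2.746, E[σ²|data] = 3.330

Posterior: Inverse-Gamma(shape = 7.4+6/2 = 10.4, scale = 4.1+54.4/2 = 31.3).
Mode = β/(α+1) = 31.3/11.4 = 2.746.
Mean = β/(α−1) = 31.3/9.4 = 3.330.
The mean is pulled above the mode by the posterior's right skew.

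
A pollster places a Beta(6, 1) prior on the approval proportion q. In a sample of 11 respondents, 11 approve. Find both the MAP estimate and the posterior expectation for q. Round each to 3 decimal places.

MAP = 1.000, posterior mean = 0.944

Posterior: Beta(6+11, 1+0) = Beta(17, 1).
Since β = 1 ≤ 1 and α > 1, the Beta density is monotone increasing on [0,1]; the mode is at 1.
Mean = 17/(17+1) = 0.944.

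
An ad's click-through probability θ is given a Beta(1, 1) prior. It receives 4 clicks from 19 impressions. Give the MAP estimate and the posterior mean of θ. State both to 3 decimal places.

MAP: 0.211. Posterior mean: 0.238.

Posterior: Beta(1+4, 1+15) = Beta(5, 16).
Mode = (5−1)/(5+16−2) = 4/19 = 0.211.
Mean = 5/(5+16) = 5/21 = 0.238.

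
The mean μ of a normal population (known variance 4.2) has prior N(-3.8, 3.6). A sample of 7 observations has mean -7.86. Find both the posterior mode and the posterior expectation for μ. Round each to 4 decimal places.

Posterior for μ is Normal. Precision-weighted mean: (1/3.6·-3.8 + 7/4.2·-7.86) / (1/3.6 + 7/4.2) = -7.2800.
A Normal posterior is symmetric, so mode = mean.

MAP: -7.2800. Posterior mean: -7.2800.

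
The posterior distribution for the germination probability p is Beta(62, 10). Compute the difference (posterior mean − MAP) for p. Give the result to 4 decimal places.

Mode = (62−1)/(62+10−2) = 61/70 = 0.8714.
Mean = 62/(62+10) = 62/72 = 0.8611.
Difference = 0.8611 − 0.8714 = -0.0103.

-0.0103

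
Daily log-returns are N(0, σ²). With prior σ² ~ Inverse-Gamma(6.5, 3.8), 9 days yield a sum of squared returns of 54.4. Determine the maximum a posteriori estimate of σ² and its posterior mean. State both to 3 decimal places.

Posterior: Inverse-Gamma(shape = 6.5+9/2 = 11.0, scale = 3.8+54.4/2 = 31.0).
Mode = β/(α+1) = 31.0/12.0 = 2.583.
Mean = β/(α−1) = 31.0/10.0 = 3.100.

σ²_MAP = 2.583, E[σ²|data] = 3.100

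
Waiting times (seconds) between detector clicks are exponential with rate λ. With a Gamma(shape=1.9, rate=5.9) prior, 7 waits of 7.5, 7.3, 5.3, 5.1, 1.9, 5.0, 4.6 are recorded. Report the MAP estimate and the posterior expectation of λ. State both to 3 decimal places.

Σ times = 36.7. Posterior: Gamma(shape = 1.9+7 = 8.9, rate = 5.9+36.7 = 42.6).
Mode = (α−1)/β = 7.9/42.6 = 0.185.
Mean = α/β = 8.9/42.6 = 0.209.
The posterior is right-skewed, so the mean exceeds the mode.

MAP: 0.185. Posterior mean: 0.209.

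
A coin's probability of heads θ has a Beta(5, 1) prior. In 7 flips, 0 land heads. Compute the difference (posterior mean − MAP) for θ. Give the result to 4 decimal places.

0.0210

Posterior: Beta(5+0, 1+7) = Beta(5, 8).
Mode = (5−1)/(5+8−2) = 4/11 = 0.3636.
Mean = 5/(5+8) = 5/13 = 0.3846.
Difference = 0.3846 − 0.3636 = 0.0210.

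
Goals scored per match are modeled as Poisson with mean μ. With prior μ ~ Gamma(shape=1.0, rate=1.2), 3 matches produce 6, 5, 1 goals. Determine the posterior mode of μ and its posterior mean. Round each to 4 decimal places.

Σ counts = 12. Posterior: Gamma(shape = 1.0+12 = 13.0, rate = 1.2+3 = 4.2).
Mode = (α−1)/β = 12.0/4.2 = 2.8571.
Mean = α/β = 13.0/4.2 = 3.0952.
Mean > mode: the posterior has a right tail.

MAP: 2.8571. Posterior mean: 3.0952.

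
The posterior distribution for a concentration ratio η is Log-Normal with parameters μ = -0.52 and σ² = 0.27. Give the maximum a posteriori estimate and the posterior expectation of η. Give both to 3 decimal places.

MAP = 0.454, posterior mean = 0.680

Mode = exp(μ − σ²) = exp(-0.79) = 0.454.
Mean = exp(μ + σ²/2) = exp(-0.385) = 0.680.
Mean > mode: the posterior has a right tail.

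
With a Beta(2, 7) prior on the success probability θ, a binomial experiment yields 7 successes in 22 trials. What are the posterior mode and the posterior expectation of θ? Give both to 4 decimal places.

MAP = 0.2759, posterior mean = 0.2903

Posterior: Beta(2+7, 7+15) = Beta(9, 22).
Mode = (9−1)/(9+22−2) = 8/29 = 0.2759.
Mean = 9/(9+22) = 9/31 = 0.2903.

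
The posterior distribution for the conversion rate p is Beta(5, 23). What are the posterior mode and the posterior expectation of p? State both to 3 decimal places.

Mode = (5−1)/(5+23−2) = 4/26 = 0.154.
Mean = 5/(5+23) = 5/28 = 0.179.
Right-skewed posterior ⇒ mode < mean.

MAP: 0.154. Posterior mean: 0.179.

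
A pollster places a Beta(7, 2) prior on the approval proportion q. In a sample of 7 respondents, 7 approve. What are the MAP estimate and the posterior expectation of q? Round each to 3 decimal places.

MAP = 0.929, posterior mean = 0.875

Posterior: Beta(7+7, 2+0) = Beta(14, 2).
Mode = (14−1)/(14+2−2) = 13/14 = 0.929.
Mean = 14/(14+2) = 14/16 = 0.875.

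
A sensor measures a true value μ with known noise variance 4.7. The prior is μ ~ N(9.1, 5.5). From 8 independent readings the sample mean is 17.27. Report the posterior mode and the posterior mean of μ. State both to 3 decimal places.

Posterior for μ is Normal. Precision-weighted mean: (1/5.5·9.1 + 8/4.7·17.27) / (1/5.5 + 8/4.7) = 16.482.
A Normal posterior is symmetric, so mode = mean.

μ_MAP = 16.482, E[μ|data] = 16.482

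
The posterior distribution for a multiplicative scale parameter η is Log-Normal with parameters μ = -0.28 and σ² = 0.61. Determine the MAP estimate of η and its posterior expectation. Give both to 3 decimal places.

η_MAP = 0.411, E[η|data] = 1.025

Mode = exp(μ − σ²) = exp(-0.89) = 0.411.
Mean = exp(μ + σ²/2) = exp(0.025) = 1.025.
Mean > mode: the posterior has a right tail.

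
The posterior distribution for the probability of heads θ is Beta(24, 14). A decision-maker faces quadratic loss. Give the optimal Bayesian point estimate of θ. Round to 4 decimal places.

0.6316

Mode = (24−1)/(24+14−2) = 23/36 = 0.6389.
Mean = 24/(24+14) = 24/38 = 0.6316.
Quadratic loss ⇒ the optimal estimator is the posterior mean.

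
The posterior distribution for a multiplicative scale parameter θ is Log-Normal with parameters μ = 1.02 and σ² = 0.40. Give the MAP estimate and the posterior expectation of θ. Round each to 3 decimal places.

Mode = exp(μ − σ²) = exp(0.62) = 1.859.
Mean = exp(μ + σ²/2) = exp(1.220) = 3.387.
Mean > mode: the posterior has a right tail.

MAP: 1.859. Posterior mean: 3.387.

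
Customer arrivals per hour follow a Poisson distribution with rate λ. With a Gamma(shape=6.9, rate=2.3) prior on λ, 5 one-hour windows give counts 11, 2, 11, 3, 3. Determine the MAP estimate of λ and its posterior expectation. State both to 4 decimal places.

MAP = 4.9178, posterior mean = 5.0548

Σ counts = 30. Posterior: Gamma(shape = 6.9+30 = 36.9, rate = 2.3+5 = 7.3).
Mode = (α−1)/β = 35.9/7.3 = 4.9178.
Mean = α/β = 36.9/7.3 = 5.0548.
Right-skewed posterior ⇒ mode < mean.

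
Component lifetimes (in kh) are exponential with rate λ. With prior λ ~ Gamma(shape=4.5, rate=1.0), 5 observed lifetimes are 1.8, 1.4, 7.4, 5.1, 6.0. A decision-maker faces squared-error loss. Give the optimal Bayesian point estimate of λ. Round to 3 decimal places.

0.419

Σ times = 21.7. Posterior: Gamma(shape = 4.5+5 = 9.5, rate = 1.0+21.7 = 22.7).
Mode = (α−1)/β = 8.5/22.7 = 0.374.
Mean = α/β = 9.5/22.7 = 0.419.
Squared-error loss ⇒ the optimal estimator is the posterior mean.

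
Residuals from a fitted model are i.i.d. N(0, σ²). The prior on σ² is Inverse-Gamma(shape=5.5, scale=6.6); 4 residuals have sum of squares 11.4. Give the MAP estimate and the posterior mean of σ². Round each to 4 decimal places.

MAP: 1.4471. Posterior mean: 1.8923.

Posterior: Inverse-Gamma(shape = 5.5+4/2 = 7.5, scale = 6.6+11.4/2 = 12.3).
Mode = β/(α+1) = 12.3/8.5 = 1.4471.
Mean = β/(α−1) = 12.3/6.5 = 1.8923.
The posterior is right-skewed, so the mean exceeds the mode.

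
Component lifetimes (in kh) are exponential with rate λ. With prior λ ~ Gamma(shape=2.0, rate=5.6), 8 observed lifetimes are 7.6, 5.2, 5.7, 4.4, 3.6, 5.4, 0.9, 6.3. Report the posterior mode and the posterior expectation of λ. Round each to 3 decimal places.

λ_MAP = 0.201, E[λ|data] = 0.224

Σ times = 39.1. Posterior: Gamma(shape = 2.0+8 = 10.0, rate = 5.6+39.1 = 44.7).
Mode = (α−1)/β = 9.0/44.7 = 0.201.
Mean = α/β = 10.0/44.7 = 0.224.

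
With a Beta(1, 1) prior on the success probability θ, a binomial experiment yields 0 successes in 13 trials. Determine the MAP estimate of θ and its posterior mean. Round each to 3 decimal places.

MAP = 0.000; posterior mean = 0.067

Posterior: Beta(1+0, 1+13) = Beta(1, 14).
Since α = 1 ≤ 1 and β > 1, the Beta density is monotone decreasing on [0,1]; the mode is at 0.
Mean = 1/(1+14) = 0.067.
Right-skewed posterior ⇒ mode < mean.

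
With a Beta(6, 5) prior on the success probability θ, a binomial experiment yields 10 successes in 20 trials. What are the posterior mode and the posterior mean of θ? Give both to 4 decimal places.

posterior mode = 0.5172, posterior mean = 0.5161

Posterior: Beta(6+10, 5+10) = Beta(16, 15).
Mode = (16−1)/(16+15−2) = 15/29 = 0.5172.
Mean = 16/(16+15) = 16/31 = 0.5161.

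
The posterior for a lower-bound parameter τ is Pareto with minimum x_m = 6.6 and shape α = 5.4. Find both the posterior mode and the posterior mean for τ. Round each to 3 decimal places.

posterior mode = 6.600, posterior mean = 8.100

The Pareto density is strictly decreasing on [x_m, ∞), so the mode is x_m = 6.600.
Mean = α·x_m/(α−1) = 5.4·6.6/4.4 = 8.100.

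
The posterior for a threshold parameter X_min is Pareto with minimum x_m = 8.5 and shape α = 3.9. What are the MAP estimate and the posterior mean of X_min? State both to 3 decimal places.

The Pareto density is strictly decreasing on [x_m, ∞), so the mode is x_m = 8.500.
Mean = α·x_m/(α−1) = 3.9·8.5/2.9 = 11.431.

MAP estimate = 8.500, posterior mean = 11.431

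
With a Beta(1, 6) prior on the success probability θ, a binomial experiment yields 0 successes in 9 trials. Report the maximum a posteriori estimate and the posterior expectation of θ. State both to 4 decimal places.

MAP: 0.0000. Posterior mean: 0.0625.

Posterior: Beta(1+0, 6+9) = Beta(1, 15).
Since α = 1 ≤ 1 and β > 1, the Beta density is monotone decreasing on [0,1]; the mode is at 0.
Mean = 1/(1+15) = 0.0625.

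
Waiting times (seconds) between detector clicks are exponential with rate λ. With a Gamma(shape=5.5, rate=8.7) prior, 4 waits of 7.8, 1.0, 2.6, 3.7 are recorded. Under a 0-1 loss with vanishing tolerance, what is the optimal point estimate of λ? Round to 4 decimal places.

0.3571

Σ times = 15.1. Posterior: Gamma(shape = 5.5+4 = 9.5, rate = 8.7+15.1 = 23.8).
Mode = (α−1)/β = 8.5/23.8 = 0.3571.
Mean = α/β = 9.5/23.8 = 0.3992.
This is the posterior mode — the MAP estimate.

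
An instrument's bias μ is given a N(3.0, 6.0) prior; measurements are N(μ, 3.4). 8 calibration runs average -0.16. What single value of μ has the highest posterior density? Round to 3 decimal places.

Posterior for μ is Normal. Precision-weighted mean: (1/6.0·3.0 + 8/3.4·-0.16) / (1/6.0 + 8/3.4) = 0.049.
A Normal posterior is symmetric, so mode = mean.
This is the posterior mode — the MAP estimate.

0.049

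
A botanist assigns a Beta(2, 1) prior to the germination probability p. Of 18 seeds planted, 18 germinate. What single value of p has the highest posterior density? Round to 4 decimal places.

Posterior: Beta(2+18, 1+0) = Beta(20, 1).
Since β = 1 ≤ 1 and α > 1, the Beta density is monotone increasing on [0,1]; the mode is at 1.
Mean = 20/(20+1) = 0.9524.
This is the posterior mode — the MAP estimate.

1.0000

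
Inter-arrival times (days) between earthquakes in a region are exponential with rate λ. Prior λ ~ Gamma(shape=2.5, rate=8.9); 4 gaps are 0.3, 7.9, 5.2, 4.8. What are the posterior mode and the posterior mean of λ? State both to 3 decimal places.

MAP = 0.203, posterior mean = 0.240

Σ times = 18.2. Posterior: Gamma(shape = 2.5+4 = 6.5, rate = 8.9+18.2 = 27.1).
Mode = (α−1)/β = 5.5/27.1 = 0.203.
Mean = α/β = 6.5/27.1 = 0.240.
Right-skewed posterior ⇒ mode < mean.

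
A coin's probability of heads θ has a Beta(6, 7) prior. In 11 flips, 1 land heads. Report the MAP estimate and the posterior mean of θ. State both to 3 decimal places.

MAP estimate = 0.273, posterior mean = 0.292

Posterior: Beta(6+1, 7+10) = Beta(7, 17).
Mode = (7−1)/(7+17−2) = 6/22 = 0.273.
Mean = 7/(7+17) = 7/24 = 0.292.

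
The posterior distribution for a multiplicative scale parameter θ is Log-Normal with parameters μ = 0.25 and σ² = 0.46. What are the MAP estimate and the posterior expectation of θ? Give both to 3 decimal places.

Mode = exp(μ − σ²) = exp(-0.21) = 0.811.
Mean = exp(μ + σ²/2) = exp(0.480) = 1.616.

MAP estimate = 0.811, posterior expectation = 1.616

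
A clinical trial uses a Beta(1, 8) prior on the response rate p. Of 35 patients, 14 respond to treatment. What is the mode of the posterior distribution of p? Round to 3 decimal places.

Posterior: Beta(1+14, 8+21) = Beta(15, 29).
Mode = (15−1)/(15+29−2) = 14/42 = 0.333.
Mean = 15/(15+29) = 15/44 = 0.341.
This is the posterior mode — the MAP estimate.

0.333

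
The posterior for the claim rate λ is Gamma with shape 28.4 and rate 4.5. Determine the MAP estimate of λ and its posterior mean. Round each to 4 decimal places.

Mode = (α−1)/β = 27.4/4.5 = 6.0889.
Mean = α/β = 28.4/4.5 = 6.3111.

MAP estimate = 6.0889, posterior mean = 6.3111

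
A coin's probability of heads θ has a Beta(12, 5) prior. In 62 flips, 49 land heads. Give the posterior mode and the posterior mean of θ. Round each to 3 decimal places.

posterior mode = 0.779, posterior mean = 0.772

Posterior: Beta(12+49, 5+13) = Beta(61, 18).
Mode = (61−1)/(61+18−2) = 60/77 = 0.779.
Mean = 61/(61+18) = 61/79 = 0.772.
Left-skewed posterior ⇒ mean < mode.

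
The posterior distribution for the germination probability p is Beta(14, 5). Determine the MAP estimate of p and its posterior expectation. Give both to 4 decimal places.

Mode = (14−1)/(14+5−2) = 13/17 = 0.7647.
Mean = 14/(14+5) = 14/19 = 0.7368.

p_MAP = 0.7647, E[p|data] = 0.7368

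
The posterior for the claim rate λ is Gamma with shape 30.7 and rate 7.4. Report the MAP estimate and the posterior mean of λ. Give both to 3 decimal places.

Mode = (α−1)/β = 29.7/7.4 = 4.014.
Mean = α/β = 30.7/7.4 = 4.149.

MAP = 4.014; posterior mean = 4.149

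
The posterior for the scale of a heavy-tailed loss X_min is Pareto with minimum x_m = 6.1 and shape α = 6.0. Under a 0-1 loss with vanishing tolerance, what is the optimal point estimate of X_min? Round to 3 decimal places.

The Pareto density is strictly decreasing on [x_m, ∞), so the mode is x_m = 6.100.
Mean = α·x_m/(α−1) = 6.0·6.1/5.0 = 7.320.
This is the posterior mode — the MAP estimate.

6.100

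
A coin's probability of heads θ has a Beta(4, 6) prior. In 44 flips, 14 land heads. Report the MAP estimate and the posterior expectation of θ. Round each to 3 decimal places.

MAP = 0.327, posterior mean = 0.333

Posterior: Beta(4+14, 6+30) = Beta(18, 36).
Mode = (18−1)/(18+36−2) = 17/52 = 0.327.
Mean = 18/(18+36) = 18/54 = 0.333.
The posterior is right-skewed, so the mean exceeds the mode.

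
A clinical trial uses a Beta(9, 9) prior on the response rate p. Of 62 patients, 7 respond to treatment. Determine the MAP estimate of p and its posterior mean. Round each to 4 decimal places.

Posterior: Beta(9+7, 9+55) = Beta(16, 64).
Mode = (16−1)/(16+64−2) = 15/78 = 0.1923.
Mean = 16/(16+64) = 16/80 = 0.2000.

MAP = 0.1923; posterior mean = 0.2000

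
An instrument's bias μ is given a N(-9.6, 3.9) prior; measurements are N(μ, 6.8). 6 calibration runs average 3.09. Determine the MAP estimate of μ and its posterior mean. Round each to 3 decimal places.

Posterior for μ is Normal. Precision-weighted mean: (1/3.9·-9.6 + 6/6.8·3.09) / (1/3.9 + 6/6.8) = 0.233.
A Normal posterior is symmetric, so mode = mean.

μ_MAP = 0.233, E[μ|data] = 0.233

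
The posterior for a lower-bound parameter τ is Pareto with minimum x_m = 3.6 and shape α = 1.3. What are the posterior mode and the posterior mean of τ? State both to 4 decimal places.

The Pareto density is strictly decreasing on [x_m, ∞), so the mode is x_m = 3.6000.
Mean = α·x_m/(α−1) = 1.3·3.6/0.3 = 15.6000.

MAP = 3.6000; posterior mean = 15.6000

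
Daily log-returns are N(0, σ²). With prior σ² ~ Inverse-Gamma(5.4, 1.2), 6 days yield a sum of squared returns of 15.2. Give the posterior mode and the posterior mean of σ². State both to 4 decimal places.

Posterior: Inverse-Gamma(shape = 5.4+6/2 = 8.4, scale = 1.2+15.2/2 = 8.8).
Mode = β/(α+1) = 8.8/9.4 = 0.9362.
Mean = β/(α−1) = 8.8/7.4 = 1.1892.
Right-skewed posterior ⇒ mode < mean.

σ²_MAP = 0.9362, E[σ²|data] = 1.1892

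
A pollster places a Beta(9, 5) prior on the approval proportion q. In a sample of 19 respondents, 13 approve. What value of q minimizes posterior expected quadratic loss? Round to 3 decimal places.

Posterior: Beta(9+13, 5+6) = Beta(22, 11).
Mode = (22−1)/(22+11−2) = 21/31 = 0.677.
Mean = 22/(22+11) = 22/33 = 0.667.
Quadratic loss ⇒ the optimal estimator is the posterior mean.

0.667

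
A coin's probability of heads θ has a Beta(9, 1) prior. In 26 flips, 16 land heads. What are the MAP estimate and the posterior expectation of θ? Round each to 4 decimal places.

Posterior: Beta(9+16, 1+10) = Beta(25, 11).
Mode = (25−1)/(25+11−2) = 24/34 = 0.7059.
Mean = 25/(25+11) = 25/36 = 0.6944.
Mode > mean: the posterior has a left tail.

MAP: 0.7059. Posterior mean: 0.6944.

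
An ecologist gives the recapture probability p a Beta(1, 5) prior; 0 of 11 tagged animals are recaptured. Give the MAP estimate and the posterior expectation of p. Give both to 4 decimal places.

Posterior: Beta(1+0, 5+11) = Beta(1, 16).
Since α = 1 ≤ 1 and β > 1, the Beta density is monotone decreasing on [0,1]; the mode is at 0.
Mean = 1/(1+16) = 0.0588.
Mean > mode: the posterior has a right tail.

MAP estimate = 0.0000, posterior expectation = 0.0588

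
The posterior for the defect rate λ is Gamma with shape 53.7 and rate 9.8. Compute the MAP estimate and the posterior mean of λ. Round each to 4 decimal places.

Mode = (α−1)/β = 52.7/9.8 = 5.3776.
Mean = α/β = 53.7/9.8 = 5.4796.

MAP: 5.3776. Posterior mean: 5.4796.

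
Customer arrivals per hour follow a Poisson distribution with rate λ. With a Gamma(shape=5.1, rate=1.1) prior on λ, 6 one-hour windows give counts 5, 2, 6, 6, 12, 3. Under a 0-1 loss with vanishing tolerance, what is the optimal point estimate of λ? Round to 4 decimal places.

5.3662

Σ counts = 34. Posterior: Gamma(shape = 5.1+34 = 39.1, rate = 1.1+6 = 7.1).
Mode = (α−1)/β = 38.1/7.1 = 5.3662.
Mean = α/β = 39.1/7.1 = 5.5070.
This is the posterior mode — the MAP estimate.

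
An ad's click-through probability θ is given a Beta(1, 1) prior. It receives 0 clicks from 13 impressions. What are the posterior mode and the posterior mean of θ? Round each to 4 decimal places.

Posterior: Beta(1+0, 1+13) = Beta(1, 14).
Since α = 1 ≤ 1 and β > 1, the Beta density is monotone decreasing on [0,1]; the mode is at 0.
Mean = 1/(1+14) = 0.0667.
Mean > mode: the posterior has a right tail.

MAP = 0.0000; posterior mean = 0.0667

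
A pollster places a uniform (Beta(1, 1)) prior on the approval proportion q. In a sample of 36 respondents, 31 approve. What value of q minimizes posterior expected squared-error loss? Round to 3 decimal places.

Posterior: Beta(1+31, 1+5) = Beta(32, 6).
Mode = (32−1)/(32+6−2) = 31/36 = 0.861.
With a flat prior the MAP equals the MLE, 31/36.
Mean = 32/(32+6) = 32/38 = 0.842.
Squared-error loss ⇒ the optimal estimator is the posterior mean.

0.842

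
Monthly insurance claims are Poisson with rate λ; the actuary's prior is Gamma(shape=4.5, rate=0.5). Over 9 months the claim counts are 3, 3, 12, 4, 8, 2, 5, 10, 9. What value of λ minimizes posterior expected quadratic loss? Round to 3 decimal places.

6.368

Σ counts = 56. Posterior: Gamma(shape = 4.5+56 = 60.5, rate = 0.5+9 = 9.5).
Mode = (α−1)/β = 59.5/9.5 = 6.263.
Mean = α/β = 60.5/9.5 = 6.368.
Quadratic loss ⇒ the optimal estimator is the posterior mean.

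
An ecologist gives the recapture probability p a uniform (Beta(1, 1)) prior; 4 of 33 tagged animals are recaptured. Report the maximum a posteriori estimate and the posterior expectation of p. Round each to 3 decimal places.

MAP: 0.121. Posterior mean: 0.143.

Posterior: Beta(1+4, 1+29) = Beta(5, 30).
Mode = (5−1)/(5+30−2) = 4/33 = 0.121.
With a flat prior the MAP equals the MLE, 4/33.
Mean = 5/(5+30) = 5/35 = 0.143.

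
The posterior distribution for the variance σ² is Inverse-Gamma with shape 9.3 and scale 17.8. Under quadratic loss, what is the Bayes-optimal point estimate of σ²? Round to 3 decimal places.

2.145

Mode = β/(α+1) = 17.8/10.3 = 1.728.
Mean = β/(α−1) = 17.8/8.3 = 2.145.
Quadratic loss ⇒ the optimal estimator is the posterior mean.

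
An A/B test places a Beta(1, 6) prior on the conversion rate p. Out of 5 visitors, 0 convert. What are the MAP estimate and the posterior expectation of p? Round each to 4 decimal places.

MAP = 0.0000, posterior mean = 0.0833

Posterior: Beta(1+0, 6+5) = Beta(1, 11).
Since α = 1 ≤ 1 and β > 1, the Beta density is monotone decreasing on [0,1]; the mode is at 0.
Mean = 1/(1+11) = 0.0833.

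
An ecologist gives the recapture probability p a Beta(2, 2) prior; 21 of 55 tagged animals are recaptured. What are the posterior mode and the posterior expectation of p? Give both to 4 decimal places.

Posterior: Beta(2+21, 2+34) = Beta(23, 36).
Mode = (23−1)/(23+36−2) = 22/57 = 0.3860.
Mean = 23/(23+36) = 23/59 = 0.3898.

MAP: 0.3860. Posterior mean: 0.3898.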